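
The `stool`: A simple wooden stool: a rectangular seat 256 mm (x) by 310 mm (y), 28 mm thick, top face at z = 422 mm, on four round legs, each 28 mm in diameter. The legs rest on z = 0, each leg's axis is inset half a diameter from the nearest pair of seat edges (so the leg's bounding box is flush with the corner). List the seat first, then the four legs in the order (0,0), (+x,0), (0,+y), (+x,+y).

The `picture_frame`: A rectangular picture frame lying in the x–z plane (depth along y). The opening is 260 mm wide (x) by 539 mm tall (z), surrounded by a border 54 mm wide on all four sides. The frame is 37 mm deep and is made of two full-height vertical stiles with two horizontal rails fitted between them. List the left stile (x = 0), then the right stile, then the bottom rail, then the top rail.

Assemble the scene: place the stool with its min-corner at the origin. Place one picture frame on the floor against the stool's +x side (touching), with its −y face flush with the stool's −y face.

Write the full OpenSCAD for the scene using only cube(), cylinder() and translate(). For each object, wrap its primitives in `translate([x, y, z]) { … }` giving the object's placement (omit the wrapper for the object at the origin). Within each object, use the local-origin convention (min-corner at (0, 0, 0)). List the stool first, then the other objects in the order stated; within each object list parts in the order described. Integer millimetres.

translate([0, 0, 394]) cube([256, 310, 28]);
translate([14, 14, 0]) cylinder(h = 394, r = 14);
translate([242, 14, 0]) cylinder(h = 394, r = 14);
translate([14, 296, 0]) cylinder(h = 394, r = 14);
translate([242, 296, 0]) cylinder(h = 394, r = 14);
translate([256, 0, 0]) {
  cube([54, 37, 647]);
  translate([314, 0, 0]) cube([54, 37, 647]);
  translate([54, 0, 0]) cube([260, 37, 54]);
  translate([54, 0, 593]) cube([260, 37, 54]);
}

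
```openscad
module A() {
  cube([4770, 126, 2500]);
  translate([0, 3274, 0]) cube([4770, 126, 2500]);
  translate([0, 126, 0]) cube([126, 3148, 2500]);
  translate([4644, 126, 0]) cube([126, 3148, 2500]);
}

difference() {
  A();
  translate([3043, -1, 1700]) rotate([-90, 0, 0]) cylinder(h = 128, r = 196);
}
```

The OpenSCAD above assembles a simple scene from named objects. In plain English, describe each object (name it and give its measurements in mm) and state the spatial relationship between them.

A is the wall frame of a small rectangular building: four walls, each 2500 mm tall and 126 mm thick, enclosing a footprint 4770 mm (x) by 3400 mm (y) outside-to-outside, with no floor or roof. The front and back walls (the −y and +y sides) span the full width; the two side walls fit between them.

The house frame has a circular hole of radius 196 mm through its front wall, centred at (x = 3043, z = 1700).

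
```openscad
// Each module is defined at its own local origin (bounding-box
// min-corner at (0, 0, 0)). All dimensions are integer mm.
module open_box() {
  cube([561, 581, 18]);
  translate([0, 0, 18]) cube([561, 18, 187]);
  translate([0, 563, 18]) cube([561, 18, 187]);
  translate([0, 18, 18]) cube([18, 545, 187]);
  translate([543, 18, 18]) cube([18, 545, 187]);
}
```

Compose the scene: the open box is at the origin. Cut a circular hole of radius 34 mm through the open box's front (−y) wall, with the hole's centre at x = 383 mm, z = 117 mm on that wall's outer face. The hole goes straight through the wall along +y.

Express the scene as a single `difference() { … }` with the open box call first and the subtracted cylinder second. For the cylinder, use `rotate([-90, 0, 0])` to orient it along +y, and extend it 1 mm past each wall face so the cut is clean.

difference() {
  open_box();
  translate([383, -1, 117]) rotate([-90, 0, 0]) cylinder(h = 20, r = 34);
}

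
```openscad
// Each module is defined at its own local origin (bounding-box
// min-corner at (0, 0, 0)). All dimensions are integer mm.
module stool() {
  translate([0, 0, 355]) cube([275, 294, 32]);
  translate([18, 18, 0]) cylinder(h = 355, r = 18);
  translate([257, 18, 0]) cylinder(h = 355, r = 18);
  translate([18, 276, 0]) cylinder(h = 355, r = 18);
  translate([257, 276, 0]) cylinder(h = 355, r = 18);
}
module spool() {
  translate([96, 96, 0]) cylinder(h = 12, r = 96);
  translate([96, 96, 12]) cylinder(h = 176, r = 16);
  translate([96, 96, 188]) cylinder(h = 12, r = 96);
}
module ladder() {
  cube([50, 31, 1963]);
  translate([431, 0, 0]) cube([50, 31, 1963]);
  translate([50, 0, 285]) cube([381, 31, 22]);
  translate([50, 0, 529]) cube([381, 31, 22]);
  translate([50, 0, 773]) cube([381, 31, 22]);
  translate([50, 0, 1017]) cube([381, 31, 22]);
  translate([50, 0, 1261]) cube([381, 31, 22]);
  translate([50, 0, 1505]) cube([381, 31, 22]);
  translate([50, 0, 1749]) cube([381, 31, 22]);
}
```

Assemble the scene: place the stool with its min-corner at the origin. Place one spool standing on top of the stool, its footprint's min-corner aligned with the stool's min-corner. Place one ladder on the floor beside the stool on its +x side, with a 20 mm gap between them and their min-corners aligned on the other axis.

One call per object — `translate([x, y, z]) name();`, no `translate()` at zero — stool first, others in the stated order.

stool();
translate([0, 0, 387]) spool();
translate([295, 0, 0]) ladder();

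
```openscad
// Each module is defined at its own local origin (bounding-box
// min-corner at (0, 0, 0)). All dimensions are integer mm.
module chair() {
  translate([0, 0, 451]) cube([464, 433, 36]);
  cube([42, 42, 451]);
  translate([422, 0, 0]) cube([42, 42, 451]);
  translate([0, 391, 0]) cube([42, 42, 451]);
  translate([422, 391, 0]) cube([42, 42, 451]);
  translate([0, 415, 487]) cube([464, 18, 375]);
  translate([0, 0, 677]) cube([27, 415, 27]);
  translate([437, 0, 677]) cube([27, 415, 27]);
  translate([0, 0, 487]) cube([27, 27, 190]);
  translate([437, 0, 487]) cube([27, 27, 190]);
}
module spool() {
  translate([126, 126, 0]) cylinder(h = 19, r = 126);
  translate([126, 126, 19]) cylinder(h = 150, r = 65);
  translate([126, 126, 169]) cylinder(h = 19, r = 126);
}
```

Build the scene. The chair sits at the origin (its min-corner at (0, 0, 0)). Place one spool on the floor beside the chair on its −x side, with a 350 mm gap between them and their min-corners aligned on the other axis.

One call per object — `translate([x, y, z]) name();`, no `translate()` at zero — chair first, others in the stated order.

chair();
translate([-602, 0, 0]) spool();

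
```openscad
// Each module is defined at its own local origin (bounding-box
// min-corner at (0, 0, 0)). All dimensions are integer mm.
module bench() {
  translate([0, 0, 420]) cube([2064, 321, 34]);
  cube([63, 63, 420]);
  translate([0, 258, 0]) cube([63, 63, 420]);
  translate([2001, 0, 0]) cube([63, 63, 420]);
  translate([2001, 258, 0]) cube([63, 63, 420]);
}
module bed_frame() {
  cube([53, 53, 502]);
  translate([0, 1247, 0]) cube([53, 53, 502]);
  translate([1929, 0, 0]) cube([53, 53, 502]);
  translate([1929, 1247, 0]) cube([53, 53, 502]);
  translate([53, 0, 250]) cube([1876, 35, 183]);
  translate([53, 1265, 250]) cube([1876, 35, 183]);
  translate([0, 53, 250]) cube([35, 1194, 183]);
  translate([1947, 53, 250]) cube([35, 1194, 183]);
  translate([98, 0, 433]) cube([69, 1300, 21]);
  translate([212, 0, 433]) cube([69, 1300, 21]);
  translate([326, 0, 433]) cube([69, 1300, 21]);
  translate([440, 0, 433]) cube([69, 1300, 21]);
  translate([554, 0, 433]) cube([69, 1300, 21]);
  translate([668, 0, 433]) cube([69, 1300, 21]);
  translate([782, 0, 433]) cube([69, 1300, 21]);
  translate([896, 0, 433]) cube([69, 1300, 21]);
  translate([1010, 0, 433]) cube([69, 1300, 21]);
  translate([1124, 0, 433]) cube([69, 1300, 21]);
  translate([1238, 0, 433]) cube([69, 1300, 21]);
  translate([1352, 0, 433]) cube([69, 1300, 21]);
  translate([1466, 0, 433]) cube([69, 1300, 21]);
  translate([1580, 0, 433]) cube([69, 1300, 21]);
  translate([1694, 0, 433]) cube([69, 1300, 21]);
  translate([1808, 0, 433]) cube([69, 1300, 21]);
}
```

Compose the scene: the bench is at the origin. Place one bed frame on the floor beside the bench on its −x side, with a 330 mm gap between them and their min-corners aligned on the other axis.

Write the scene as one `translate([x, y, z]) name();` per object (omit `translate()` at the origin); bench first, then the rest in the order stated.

bench();
translate([-2312, 0, 0]) bed_frame();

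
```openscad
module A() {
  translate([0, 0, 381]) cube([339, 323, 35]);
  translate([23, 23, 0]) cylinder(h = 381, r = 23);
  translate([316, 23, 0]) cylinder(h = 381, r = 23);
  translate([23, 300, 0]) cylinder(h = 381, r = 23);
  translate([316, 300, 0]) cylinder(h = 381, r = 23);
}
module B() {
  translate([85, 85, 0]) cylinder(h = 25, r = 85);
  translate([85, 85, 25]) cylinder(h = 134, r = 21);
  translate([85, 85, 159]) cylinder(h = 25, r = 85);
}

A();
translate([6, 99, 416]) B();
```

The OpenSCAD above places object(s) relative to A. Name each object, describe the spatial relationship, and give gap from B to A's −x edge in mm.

The spool's min-x is at 6; the stool's min-x is 0; gap = 6 mm.

A is a stool. B is a spool. The spool is on top of the stool. The gap from the spool to the stool's −x edge is 6 mm.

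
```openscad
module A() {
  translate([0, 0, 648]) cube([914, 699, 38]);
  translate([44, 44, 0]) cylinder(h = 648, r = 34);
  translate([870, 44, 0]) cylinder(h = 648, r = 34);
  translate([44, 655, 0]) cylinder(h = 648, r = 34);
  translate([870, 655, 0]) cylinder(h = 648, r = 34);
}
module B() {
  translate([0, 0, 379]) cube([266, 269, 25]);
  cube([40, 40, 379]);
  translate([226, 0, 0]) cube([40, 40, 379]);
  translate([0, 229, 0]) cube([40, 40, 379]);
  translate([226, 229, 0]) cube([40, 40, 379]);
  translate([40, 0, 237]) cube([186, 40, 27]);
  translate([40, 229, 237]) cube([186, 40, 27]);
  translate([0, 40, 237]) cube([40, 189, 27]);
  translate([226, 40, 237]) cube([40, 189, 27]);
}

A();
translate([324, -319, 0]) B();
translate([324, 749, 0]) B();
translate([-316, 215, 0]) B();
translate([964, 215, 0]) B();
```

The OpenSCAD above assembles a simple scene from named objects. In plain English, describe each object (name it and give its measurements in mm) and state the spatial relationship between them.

A is a table with a 914×699 mm rectangular top, 38 mm thick, top surface at z = 686 mm, supported by four round legs of 68 mm diameter, each leg's bounding box inset 10 mm from the nearest pair of top edges, running from the floor.

B is a four-legged stool. The seat is a 266×269×25 mm slab whose top surface is at z = 404 mm; four square legs, each 40×40 mm in cross-section, run from the floor (z = 0) to the underside of the seat, each flush with a corner of the seat. Four stretchers, 40 mm wide and 27 mm tall, connect adjacent legs with their undersides at z = 237 mm, each running between the inner faces of the legs it joins and aligned with the legs' outer faces on the other axis.

Four stools sit around the table at the −y, +y, −x, +x sides.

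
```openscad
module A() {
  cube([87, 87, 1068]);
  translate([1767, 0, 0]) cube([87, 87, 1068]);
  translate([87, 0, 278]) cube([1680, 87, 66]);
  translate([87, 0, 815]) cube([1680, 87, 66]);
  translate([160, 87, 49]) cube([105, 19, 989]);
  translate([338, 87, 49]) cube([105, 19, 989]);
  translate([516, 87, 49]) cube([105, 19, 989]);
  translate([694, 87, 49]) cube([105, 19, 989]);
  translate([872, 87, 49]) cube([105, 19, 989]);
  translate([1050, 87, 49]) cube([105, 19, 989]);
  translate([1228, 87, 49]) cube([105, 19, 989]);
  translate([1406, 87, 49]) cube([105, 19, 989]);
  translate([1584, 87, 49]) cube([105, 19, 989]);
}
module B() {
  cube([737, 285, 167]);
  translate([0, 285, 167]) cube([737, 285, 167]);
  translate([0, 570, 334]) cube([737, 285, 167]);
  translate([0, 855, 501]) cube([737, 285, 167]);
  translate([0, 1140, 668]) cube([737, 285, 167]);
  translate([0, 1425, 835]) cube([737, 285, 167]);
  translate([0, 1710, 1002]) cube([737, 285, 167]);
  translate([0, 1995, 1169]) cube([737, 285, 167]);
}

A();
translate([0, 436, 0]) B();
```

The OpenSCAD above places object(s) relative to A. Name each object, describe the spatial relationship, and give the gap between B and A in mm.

A is a fence section. B is a staircase. The staircase is on the floor beside the fence section on its +y side. The gap between the staircase and the fence section is 330 mm.

The staircase's nearest face is 330 mm from the fence section's +y face.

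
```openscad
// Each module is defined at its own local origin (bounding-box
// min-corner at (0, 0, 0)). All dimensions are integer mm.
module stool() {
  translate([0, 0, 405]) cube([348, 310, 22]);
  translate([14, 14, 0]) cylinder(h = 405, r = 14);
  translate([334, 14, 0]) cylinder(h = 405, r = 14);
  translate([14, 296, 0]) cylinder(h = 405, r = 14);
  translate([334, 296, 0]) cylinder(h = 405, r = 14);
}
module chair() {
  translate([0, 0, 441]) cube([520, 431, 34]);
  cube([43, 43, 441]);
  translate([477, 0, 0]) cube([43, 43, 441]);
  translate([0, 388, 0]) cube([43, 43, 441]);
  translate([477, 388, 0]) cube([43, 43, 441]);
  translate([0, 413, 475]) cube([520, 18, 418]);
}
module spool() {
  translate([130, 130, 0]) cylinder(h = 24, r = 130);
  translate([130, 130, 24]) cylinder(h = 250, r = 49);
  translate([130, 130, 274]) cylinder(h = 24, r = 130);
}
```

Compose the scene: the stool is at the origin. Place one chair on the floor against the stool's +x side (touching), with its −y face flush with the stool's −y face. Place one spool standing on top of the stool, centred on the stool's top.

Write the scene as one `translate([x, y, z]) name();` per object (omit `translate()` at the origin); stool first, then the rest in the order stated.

stool();
translate([348, 0, 0]) chair();
translate([44, 25, 427]) spool();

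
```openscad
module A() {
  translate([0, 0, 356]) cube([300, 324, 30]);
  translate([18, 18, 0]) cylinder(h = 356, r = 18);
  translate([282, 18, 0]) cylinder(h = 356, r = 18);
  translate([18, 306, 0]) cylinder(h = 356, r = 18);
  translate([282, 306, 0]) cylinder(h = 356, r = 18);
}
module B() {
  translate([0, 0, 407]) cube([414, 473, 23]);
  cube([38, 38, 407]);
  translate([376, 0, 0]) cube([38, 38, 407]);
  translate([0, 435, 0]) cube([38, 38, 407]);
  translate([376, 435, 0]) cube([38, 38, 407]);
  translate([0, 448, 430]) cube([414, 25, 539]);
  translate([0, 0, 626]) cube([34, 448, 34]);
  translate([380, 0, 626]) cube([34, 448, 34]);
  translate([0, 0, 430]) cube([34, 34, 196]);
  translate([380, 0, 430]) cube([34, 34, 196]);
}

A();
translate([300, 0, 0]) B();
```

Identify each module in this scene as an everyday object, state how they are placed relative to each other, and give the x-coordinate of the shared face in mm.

A is a stool. B is a chair. The chair is against the stool's +x side, with their −y faces flush. The x-coordinate of the shared face is 300 mm.

The stool's +x face and the chair's −x face are both at x = 300 mm.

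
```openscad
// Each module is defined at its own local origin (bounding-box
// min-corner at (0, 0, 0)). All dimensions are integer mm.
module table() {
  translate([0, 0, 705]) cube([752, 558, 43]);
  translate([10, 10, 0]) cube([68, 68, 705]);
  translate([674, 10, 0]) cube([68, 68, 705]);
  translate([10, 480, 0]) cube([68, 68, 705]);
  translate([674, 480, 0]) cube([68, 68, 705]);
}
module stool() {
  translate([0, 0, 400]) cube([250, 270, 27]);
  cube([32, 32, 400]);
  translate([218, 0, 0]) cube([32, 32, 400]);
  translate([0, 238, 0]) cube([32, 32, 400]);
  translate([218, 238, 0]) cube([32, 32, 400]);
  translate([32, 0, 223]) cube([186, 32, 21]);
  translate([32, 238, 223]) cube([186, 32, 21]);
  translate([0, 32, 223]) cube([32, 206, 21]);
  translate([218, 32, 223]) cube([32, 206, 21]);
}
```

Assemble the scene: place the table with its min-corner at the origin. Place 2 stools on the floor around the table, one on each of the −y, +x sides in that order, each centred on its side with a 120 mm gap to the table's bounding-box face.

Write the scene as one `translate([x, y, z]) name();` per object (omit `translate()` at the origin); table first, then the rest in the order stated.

table();
translate([251, -390, 0]) stool();
translate([872, 144, 0]) stool();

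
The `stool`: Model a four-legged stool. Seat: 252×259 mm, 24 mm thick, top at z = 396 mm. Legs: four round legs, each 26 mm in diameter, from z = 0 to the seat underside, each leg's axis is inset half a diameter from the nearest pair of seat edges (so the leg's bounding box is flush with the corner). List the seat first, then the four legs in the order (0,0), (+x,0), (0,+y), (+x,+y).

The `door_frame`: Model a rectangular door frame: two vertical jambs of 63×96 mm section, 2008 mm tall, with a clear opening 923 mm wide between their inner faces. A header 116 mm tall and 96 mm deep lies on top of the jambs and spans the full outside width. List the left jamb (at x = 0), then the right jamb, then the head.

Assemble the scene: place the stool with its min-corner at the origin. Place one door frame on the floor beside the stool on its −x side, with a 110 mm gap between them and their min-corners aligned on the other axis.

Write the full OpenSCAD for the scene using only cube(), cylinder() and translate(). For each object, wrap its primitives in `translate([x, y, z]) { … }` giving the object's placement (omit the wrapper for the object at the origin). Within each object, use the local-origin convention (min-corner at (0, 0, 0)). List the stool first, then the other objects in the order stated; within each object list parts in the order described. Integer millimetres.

translate([0, 0, 372]) cube([252, 259, 24]);
translate([13, 13, 0]) cylinder(h = 372, r = 13);
translate([239, 13, 0]) cylinder(h = 372, r = 13);
translate([13, 246, 0]) cylinder(h = 372, r = 13);
translate([239, 246, 0]) cylinder(h = 372, r = 13);
translate([-1159, 0, 0]) {
  cube([63, 96, 2008]);
  translate([986, 0, 0]) cube([63, 96, 2008]);
  translate([0, 0, 2008]) cube([1049, 96, 116]);
}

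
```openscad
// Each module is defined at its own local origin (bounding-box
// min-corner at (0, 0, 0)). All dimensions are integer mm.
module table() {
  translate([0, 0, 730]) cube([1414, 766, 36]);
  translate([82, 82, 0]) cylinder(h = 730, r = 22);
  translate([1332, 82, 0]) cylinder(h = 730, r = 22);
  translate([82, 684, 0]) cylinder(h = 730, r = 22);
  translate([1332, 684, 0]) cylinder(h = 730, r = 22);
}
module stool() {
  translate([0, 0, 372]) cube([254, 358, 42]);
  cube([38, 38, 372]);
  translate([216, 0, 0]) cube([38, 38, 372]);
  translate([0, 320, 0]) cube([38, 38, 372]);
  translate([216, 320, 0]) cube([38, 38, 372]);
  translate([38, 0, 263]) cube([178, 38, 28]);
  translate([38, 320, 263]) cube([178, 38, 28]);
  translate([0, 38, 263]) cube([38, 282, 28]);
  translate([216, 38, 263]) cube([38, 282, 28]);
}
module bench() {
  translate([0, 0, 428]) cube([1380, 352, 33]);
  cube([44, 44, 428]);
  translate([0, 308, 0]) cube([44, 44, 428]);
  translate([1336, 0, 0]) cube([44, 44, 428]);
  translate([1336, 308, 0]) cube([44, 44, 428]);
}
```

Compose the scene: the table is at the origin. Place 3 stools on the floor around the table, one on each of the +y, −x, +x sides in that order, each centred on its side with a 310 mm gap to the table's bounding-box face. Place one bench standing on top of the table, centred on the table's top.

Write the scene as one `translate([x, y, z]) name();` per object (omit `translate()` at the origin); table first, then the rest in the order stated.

table();
translate([580, 1076, 0]) stool();
translate([-564, 204, 0]) stool();
translate([1724, 204, 0]) stool();
translate([17, 207, 766]) bench();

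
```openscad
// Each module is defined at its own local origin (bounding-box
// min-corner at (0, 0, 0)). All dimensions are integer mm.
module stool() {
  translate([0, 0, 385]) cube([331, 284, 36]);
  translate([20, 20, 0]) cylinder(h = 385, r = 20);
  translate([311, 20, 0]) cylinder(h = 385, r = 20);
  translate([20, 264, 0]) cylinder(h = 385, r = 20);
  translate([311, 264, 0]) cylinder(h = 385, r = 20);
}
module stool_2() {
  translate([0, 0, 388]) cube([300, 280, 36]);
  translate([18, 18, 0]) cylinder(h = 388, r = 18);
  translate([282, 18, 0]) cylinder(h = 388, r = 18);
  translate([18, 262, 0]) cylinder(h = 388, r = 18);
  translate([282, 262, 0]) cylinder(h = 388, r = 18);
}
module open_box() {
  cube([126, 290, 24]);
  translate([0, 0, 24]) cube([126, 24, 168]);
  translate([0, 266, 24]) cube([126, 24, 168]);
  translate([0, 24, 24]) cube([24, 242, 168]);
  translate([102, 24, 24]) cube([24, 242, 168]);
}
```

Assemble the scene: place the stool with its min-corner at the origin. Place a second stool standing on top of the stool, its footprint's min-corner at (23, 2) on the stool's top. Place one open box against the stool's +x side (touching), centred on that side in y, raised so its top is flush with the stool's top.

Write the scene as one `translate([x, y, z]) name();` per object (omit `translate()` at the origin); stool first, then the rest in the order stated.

stool();
translate([23, 2, 421]) stool_2();
translate([331, -3, 229]) open_box();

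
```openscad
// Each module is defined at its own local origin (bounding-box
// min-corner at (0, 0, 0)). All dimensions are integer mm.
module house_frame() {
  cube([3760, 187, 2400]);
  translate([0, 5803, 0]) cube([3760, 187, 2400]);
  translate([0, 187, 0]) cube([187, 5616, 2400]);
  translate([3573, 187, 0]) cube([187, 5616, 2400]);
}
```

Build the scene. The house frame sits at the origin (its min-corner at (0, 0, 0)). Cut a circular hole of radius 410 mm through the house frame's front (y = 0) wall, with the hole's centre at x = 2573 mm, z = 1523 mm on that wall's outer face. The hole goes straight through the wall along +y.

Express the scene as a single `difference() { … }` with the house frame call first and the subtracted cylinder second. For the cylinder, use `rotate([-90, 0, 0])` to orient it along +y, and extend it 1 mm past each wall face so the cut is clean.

difference() {
  house_frame();
  translate([2573, -1, 1523]) rotate([-90, 0, 0]) cylinder(h = 189, r = 410);
}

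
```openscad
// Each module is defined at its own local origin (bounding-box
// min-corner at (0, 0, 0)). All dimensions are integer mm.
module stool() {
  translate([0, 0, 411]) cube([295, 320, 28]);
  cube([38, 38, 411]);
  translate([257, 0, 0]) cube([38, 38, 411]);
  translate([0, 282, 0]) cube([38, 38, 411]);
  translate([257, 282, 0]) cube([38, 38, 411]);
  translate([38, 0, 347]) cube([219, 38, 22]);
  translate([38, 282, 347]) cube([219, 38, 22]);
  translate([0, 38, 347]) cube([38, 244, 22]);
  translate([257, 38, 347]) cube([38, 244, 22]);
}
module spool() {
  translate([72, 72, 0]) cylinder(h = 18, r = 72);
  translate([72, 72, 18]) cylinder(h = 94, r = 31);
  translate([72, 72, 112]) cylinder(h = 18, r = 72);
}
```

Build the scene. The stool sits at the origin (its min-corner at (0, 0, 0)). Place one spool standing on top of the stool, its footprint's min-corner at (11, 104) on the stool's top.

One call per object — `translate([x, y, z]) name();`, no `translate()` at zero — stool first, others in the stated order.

stool();
translate([11, 104, 439]) spool();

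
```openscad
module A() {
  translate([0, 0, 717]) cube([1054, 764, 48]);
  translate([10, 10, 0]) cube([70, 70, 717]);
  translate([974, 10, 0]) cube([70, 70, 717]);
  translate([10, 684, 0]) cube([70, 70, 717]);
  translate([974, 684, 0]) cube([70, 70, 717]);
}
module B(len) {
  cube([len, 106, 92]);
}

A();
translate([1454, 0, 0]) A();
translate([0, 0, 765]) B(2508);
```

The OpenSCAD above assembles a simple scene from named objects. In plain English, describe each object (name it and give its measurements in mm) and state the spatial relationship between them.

A is a table: top 1054 mm (x) × 764 mm (y), 48 mm thick, upper face at z = 765 mm, on four 70×70 mm square legs, each inset 10 mm from the nearest pair of top edges, running from z = 0 to the bottom of the top.

B is a rectangular beam 2508 mm long (x), 106 mm deep (y), 92 mm thick (z).

The beam spans the tops of two tables placed 400 mm apart, resting at z = 765 mm.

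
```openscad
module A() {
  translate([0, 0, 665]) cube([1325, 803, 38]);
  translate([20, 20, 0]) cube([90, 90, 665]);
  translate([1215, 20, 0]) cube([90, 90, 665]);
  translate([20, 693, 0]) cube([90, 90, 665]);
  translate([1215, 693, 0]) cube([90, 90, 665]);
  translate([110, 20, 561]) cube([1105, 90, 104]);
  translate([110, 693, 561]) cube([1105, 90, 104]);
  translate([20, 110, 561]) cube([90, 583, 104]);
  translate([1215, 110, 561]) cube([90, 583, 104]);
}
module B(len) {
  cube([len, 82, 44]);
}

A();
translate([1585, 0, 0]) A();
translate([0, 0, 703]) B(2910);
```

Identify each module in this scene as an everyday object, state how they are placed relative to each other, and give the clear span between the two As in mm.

Second table starts at x = 1585; first ends at x = 1325; clear span = 1585 − 1325 = 260 mm.

A is a table. B is a beam. A beam spans the tops of two tables. The clear span between the two tables is 260 mm.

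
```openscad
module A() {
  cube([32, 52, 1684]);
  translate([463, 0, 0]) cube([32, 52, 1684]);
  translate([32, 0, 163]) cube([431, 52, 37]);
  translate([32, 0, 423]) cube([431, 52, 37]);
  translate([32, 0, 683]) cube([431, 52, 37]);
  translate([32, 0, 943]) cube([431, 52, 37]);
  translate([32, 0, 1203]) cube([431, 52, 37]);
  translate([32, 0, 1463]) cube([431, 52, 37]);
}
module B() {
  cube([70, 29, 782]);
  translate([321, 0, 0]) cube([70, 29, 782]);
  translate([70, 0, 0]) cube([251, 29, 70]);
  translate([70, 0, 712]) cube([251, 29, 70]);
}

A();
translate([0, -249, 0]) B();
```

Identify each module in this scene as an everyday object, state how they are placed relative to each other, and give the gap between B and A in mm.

The picture frame's nearest face is 220 mm from the ladder's −y face.

A is a ladder. B is a picture frame. The picture frame is on the floor beside the ladder on its −y side. The gap between the picture frame and the ladder is 220 mm.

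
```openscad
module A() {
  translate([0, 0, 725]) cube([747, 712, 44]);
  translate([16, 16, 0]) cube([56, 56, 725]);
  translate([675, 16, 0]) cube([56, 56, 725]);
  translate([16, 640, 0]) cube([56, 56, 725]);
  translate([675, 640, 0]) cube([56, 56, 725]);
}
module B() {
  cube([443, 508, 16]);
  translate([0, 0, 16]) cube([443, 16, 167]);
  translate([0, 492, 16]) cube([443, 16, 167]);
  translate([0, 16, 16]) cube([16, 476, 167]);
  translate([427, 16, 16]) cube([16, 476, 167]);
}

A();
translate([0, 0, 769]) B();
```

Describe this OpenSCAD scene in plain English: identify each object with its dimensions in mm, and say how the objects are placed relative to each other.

A is a table with a 747×712 mm rectangular top, 44 mm thick, top surface at z = 769 mm, supported by four 56×56 mm square legs, each inset 16 mm from the nearest pair of top edges, running from the floor.

B is an open-topped rectangular box: outside dimensions 443×508×183 mm, with a uniform wall and base thickness of 16 mm. The base is a full 443×508 slab on the floor; four walls sit on top of the base. The front and back walls (the −y and +y sides) span the full width; the two side walls fit between them.

The open box is on top of the table.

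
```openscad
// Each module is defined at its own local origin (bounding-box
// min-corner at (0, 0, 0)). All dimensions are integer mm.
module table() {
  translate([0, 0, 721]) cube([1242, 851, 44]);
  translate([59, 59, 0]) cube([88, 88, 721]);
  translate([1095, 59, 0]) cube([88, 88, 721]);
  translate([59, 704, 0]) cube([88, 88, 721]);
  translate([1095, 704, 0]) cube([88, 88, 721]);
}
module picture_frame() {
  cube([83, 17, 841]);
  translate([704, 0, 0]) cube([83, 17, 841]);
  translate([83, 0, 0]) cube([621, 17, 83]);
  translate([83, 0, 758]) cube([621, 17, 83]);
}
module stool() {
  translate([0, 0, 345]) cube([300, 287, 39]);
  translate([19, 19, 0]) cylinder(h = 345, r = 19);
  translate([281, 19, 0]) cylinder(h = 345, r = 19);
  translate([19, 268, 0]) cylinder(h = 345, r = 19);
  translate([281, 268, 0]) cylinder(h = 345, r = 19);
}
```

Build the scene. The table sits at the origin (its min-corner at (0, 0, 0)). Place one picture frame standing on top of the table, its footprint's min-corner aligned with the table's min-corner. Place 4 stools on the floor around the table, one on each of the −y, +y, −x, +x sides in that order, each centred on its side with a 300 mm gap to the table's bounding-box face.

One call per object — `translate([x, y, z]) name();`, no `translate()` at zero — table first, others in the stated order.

table();
translate([0, 0, 765]) picture_frame();
translate([471, -587, 0]) stool();
translate([471, 1151, 0]) stool();
translate([-600, 282, 0]) stool();
translate([1542, 282, 0]) stool();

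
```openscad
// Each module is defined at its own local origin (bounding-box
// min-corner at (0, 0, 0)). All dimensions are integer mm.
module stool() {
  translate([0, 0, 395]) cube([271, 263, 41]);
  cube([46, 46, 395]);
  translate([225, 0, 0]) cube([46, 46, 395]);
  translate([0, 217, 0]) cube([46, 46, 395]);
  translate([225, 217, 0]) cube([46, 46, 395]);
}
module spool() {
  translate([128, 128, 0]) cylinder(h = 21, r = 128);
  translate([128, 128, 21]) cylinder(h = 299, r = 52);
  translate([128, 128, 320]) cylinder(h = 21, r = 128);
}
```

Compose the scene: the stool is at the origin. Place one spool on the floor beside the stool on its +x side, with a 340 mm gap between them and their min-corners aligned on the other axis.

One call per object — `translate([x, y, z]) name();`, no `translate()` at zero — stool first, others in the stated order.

stool();
translate([611, 0, 0]) spool();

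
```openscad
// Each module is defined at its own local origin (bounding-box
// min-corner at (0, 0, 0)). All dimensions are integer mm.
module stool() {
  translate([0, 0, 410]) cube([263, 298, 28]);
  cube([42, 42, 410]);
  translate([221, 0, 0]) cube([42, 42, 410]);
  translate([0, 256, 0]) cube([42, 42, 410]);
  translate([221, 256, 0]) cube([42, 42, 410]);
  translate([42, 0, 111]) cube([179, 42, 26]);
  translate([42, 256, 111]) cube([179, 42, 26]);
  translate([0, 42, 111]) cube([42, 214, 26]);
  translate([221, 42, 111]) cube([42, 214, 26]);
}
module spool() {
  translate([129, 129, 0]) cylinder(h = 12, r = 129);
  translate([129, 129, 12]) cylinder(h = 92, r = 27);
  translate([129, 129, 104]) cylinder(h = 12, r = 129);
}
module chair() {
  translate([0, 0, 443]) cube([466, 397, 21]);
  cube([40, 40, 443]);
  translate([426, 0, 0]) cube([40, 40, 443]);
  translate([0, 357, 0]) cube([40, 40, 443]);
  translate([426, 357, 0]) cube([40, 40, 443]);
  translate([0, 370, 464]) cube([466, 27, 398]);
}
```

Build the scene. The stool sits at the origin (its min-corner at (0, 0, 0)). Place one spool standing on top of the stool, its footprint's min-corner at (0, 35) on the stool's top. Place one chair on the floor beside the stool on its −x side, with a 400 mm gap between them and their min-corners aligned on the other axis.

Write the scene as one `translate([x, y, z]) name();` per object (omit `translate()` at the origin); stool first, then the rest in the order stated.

stool();
translate([0, 35, 438]) spool();
translate([-866, 0, 0]) chair();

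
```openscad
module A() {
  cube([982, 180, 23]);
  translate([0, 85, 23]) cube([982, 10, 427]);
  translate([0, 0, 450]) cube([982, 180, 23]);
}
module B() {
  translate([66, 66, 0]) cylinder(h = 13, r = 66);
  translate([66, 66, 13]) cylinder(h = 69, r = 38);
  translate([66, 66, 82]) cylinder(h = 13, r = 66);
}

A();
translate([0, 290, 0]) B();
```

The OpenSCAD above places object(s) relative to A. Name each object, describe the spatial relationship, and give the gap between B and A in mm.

The spool's nearest face is 110 mm from the I-beam's +y face.

A is an I-beam. B is a spool. The spool is on the floor beside the I-beam on its +y side. The gap between the spool and the I-beam is 110 mm.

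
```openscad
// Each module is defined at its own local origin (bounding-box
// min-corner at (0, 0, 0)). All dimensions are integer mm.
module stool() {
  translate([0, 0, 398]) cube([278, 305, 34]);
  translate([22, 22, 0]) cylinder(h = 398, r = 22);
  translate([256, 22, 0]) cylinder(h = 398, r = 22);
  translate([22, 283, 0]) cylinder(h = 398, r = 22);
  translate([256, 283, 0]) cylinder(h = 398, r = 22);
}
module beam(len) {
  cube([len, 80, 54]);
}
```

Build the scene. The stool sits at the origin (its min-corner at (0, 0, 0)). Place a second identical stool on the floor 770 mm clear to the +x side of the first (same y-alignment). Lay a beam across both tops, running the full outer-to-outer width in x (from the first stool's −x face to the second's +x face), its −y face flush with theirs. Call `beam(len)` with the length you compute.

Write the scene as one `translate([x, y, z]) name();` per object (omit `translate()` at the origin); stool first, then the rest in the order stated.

stool();
translate([1048, 0, 0]) stool();
translate([0, 0, 432]) beam(1326);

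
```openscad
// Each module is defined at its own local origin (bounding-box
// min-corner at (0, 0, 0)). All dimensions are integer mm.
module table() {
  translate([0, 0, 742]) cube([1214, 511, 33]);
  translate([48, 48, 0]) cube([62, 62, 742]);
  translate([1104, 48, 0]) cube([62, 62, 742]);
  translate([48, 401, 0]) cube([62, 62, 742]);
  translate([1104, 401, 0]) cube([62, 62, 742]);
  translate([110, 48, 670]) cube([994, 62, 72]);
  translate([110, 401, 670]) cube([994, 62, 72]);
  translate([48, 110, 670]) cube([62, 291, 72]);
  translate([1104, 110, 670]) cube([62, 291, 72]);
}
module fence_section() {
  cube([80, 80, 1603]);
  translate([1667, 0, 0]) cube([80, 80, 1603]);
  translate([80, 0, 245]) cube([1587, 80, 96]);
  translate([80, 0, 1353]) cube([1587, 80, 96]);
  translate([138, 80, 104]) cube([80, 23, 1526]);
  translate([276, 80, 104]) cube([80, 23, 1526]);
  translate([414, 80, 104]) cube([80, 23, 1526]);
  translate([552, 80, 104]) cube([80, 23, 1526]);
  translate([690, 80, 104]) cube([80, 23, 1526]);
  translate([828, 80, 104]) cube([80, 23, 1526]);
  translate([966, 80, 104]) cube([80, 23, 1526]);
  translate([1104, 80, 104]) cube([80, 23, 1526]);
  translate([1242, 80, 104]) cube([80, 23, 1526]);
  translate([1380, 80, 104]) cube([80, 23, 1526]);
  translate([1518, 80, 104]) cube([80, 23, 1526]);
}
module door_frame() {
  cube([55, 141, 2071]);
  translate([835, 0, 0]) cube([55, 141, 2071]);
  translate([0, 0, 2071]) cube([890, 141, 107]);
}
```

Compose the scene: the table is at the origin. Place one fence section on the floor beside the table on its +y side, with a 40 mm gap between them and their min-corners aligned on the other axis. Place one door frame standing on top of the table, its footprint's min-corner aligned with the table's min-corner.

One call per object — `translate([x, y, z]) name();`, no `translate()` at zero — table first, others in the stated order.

table();
translate([0, 551, 0]) fence_section();
translate([0, 0, 775]) door_frame();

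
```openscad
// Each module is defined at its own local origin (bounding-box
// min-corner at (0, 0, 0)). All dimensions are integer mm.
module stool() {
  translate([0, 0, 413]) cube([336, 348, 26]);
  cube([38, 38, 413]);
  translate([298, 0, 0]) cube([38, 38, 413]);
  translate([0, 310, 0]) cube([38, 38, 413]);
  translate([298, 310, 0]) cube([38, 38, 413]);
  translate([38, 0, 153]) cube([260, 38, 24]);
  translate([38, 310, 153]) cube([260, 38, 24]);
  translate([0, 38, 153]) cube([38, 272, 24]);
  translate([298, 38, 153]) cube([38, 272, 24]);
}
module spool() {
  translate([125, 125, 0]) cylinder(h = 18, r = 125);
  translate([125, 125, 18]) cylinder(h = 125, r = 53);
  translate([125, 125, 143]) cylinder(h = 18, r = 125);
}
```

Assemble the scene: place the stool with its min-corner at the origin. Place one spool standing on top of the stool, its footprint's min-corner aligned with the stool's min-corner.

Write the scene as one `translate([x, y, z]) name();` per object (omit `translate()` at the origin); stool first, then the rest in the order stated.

stool();
translate([0, 0, 439]) spool();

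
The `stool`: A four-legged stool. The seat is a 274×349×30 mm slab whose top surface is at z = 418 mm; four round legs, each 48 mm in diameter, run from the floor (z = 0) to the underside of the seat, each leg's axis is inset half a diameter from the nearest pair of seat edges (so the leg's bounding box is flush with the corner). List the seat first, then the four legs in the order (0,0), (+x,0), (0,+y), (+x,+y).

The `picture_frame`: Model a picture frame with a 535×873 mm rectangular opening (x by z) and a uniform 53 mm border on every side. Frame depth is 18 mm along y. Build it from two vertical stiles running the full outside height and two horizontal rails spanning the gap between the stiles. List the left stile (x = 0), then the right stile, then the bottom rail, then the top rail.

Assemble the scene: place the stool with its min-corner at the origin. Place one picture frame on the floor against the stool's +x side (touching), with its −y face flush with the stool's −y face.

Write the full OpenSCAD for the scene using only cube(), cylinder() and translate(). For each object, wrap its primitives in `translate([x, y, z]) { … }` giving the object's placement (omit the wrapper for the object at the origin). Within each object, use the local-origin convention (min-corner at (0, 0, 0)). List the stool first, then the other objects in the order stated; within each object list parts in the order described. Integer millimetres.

translate([0, 0, 388]) cube([274, 349, 30]);
translate([24, 24, 0]) cylinder(h = 388, r = 24);
translate([250, 24, 0]) cylinder(h = 388, r = 24);
translate([24, 325, 0]) cylinder(h = 388, r = 24);
translate([250, 325, 0]) cylinder(h = 388, r = 24);
translate([274, 0, 0]) {
  cube([53, 18, 979]);
  translate([588, 0, 0]) cube([53, 18, 979]);
  translate([53, 0, 0]) cube([535, 18, 53]);
  translate([53, 0, 926]) cube([535, 18, 53]);
}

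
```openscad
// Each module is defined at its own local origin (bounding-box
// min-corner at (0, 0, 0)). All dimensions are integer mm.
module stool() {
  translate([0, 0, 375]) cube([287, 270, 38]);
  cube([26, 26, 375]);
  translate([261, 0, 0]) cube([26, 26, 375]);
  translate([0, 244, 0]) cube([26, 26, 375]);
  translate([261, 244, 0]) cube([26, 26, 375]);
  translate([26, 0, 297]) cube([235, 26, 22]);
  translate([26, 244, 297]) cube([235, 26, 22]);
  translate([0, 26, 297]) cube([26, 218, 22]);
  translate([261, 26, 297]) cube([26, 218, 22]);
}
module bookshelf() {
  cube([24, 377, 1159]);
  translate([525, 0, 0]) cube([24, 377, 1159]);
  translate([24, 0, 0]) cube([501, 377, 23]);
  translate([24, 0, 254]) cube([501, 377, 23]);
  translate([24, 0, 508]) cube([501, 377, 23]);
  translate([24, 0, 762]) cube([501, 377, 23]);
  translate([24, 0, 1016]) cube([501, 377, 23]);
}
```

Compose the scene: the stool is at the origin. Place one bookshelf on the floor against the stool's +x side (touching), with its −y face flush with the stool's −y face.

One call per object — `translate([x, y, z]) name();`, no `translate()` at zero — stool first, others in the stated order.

stool();
translate([287, 0, 0]) bookshelf();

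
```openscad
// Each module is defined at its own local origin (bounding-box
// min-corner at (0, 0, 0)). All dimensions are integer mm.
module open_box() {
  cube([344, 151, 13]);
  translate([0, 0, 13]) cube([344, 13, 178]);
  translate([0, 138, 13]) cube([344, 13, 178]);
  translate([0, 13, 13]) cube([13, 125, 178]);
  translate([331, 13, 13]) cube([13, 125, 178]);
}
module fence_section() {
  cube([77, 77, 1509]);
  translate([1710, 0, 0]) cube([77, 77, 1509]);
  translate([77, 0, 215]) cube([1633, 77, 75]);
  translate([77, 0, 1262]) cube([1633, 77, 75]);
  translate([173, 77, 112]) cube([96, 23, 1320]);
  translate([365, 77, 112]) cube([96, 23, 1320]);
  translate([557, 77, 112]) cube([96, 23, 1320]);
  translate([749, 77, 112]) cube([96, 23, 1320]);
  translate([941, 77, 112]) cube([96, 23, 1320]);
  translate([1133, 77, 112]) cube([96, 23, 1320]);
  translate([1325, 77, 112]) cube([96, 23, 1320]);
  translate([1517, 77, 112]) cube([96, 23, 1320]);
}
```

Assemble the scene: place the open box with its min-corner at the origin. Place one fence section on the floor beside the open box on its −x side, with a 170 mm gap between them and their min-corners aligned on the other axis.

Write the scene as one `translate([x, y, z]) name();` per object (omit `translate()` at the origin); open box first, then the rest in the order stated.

open_box();
translate([-1957, 0, 0]) fence_section();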